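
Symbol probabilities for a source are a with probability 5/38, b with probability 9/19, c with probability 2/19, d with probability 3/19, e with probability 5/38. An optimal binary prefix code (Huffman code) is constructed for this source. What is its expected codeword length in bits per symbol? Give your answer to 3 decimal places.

2.053 bits/symbol

Repeatedly combine the two least-probable nodes; the expected code length is the sum of the merged weights.
merge 2/19 + 5/38 → 9/38
merge 5/38 + 3/19 → 11/38
merge 9/38 + 11/38 → 10/19
merge 9/19 + 10/19 → 1
L = 9/38 + 11/38 + 10/19 + 1 = 39/19 ≈ 2.053 bits/symbol.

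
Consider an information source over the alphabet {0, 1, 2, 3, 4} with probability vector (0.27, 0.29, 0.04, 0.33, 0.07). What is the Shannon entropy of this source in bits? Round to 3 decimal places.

H = −Σ pᵢ log₂ pᵢ.
−0.27·log₂(0.27) = 0.5100
−0.29·log₂(0.29) = 0.5179
−0.04·log₂(0.04) = 0.1858
−0.33·log₂(0.33) = 0.5278
−0.07·log₂(0.07) = 0.2686
Sum ≈ 2.0101 → 2.010 bits.

2.010 bits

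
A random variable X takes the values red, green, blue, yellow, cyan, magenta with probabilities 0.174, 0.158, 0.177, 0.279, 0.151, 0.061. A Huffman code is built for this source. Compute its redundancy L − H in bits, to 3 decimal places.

0.070 bits

Entropy H = −Σ p log₂ p ≈ 2.4735 bits.
Huffman merges: 61/1000+151/1000→53/250; 79/500+87/500→83/250; 177/1000+53/250→389/1000; 279/1000+83/250→611/1000; 389/1000+611/1000→1. L = 318/125 ≈ 2.5440.
L − H = 2.5440 − 2.4735 = 0.070 bits.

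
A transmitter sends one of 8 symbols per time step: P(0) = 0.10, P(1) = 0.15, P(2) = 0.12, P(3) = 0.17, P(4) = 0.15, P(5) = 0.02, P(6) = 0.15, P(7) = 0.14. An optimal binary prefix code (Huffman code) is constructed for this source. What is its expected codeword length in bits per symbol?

2.95 bits/symbol

Repeatedly combine the two least-probable nodes; the expected code length is the sum of the merged weights.
merge 1/50 + 1/10 → 3/25
merge 3/25 + 3/25 → 6/25
merge 7/50 + 3/20 → 29/100
merge 3/20 + 3/20 → 3/10
merge 17/100 + 6/25 → 41/100
merge 29/100 + 3/10 → 59/100
merge 41/100 + 59/100 → 1
L = 3/25 + 6/25 + 29/100 + 3/10 + 41/100 + 59/100 + 1 = 59/20 = 2.95 bits/symbol.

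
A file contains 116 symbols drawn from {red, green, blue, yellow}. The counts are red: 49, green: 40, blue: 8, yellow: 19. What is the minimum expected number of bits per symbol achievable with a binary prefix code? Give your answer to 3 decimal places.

Probabilities are the counts divided by 116.
Repeatedly combine the two least-probable nodes; the expected code length is the sum of the merged weights.
merge 2/29 + 19/116 → 27/116
merge 27/116 + 10/29 → 67/116
merge 49/116 + 67/116 → 1
L = 27/116 + 67/116 + 1 = 105/58 ≈ 1.810 bits/symbol.

1.810 bits/symbol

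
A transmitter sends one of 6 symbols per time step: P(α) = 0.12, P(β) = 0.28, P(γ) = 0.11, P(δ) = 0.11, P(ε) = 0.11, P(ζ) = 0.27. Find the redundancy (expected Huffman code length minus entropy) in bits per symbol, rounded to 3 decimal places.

Entropy H = −Σ p log₂ p ≈ 2.4422 bits.
Huffman merges: 11/100+11/100→11/50; 11/100+3/25→23/100; 11/50+23/100→9/20; 27/100+7/25→11/20; 9/20+11/20→1. L = 49/20 ≈ 2.4500.
L − H = 2.4500 − 2.4422 = 0.008 bits.

0.008 bits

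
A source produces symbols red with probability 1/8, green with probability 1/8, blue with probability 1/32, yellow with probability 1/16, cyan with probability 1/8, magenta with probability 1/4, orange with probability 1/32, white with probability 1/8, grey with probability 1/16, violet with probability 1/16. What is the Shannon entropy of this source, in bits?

Each probability is a power of 1/2, so log₂(1/p) is an integer.
H = Σ p·log₂(1/p) = 1/8·3 + 1/8·3 + 1/32·5 + 1/16·4 + 1/8·3 + 1/4·2 + 1/32·5 + 1/8·3 + 1/16·4 + 1/16·4 = 3.0625 bits.

3.0625 bits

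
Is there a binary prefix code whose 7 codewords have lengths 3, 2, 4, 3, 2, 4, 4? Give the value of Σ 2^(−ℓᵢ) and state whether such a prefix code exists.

With common denominator 2^4 = 16: Σ 2^(−ℓᵢ) = 2/16 + 4/16 + 1/16 + 2/16 + 4/16 + 1/16 + 1/16 = 15/16 = 0.9375.
Kraft's inequality requires Σ ≤ 1; here Σ = 0.9375 ≤ 1, so such a prefix code exists.

0.9375; yes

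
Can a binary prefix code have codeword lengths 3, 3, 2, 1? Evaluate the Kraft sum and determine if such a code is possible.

With common denominator 2^3 = 8: Σ 2^(−ℓᵢ) = 1/8 + 1/8 + 2/8 + 4/8 = 8/8 = 1.
Kraft's inequality requires Σ ≤ 1; here Σ = 1 ≤ 1, so such a prefix code exists.

1; yes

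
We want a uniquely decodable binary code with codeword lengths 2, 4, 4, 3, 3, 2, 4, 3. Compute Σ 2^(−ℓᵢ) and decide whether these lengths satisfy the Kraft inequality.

With common denominator 2^4 = 16: Σ 2^(−ℓᵢ) = 4/16 + 1/16 + 1/16 + 2/16 + 2/16 + 4/16 + 1/16 + 2/16 = 17/16 = 1.0625.
Kraft's inequality requires Σ ≤ 1; here Σ = 1.0625 > 1, so no such prefix code exists.

1.0625; no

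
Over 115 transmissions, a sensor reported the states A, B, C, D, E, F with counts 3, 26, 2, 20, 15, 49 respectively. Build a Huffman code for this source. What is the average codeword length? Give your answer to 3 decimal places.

2.139 bits/symbol

Probabilities are the counts divided by 115.
Repeatedly combine the two least-probable nodes; the expected code length is the sum of the merged weights.
merge 2/115 + 3/115 → 1/23
merge 1/23 + 3/23 → 4/23
merge 4/23 + 4/23 → 8/23
merge 26/115 + 8/23 → 66/115
merge 49/115 + 66/115 → 1
L = 1/23 + 4/23 + 8/23 + 66/115 + 1 = 246/115 ≈ 2.139 bits/symbol.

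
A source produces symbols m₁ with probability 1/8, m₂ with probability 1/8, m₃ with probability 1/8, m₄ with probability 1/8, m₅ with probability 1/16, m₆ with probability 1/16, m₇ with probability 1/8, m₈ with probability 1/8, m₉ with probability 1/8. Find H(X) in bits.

Each probability is a power of 1/2, so log₂(1/p) is an integer.
H = Σ p·log₂(1/p) = 1/8·3 + 1/8·3 + 1/8·3 + 1/8·3 + 1/16·4 + 1/16·4 + 1/8·3 + 1/8·3 + 1/8·3 = 3.125 bits.

3.125 bits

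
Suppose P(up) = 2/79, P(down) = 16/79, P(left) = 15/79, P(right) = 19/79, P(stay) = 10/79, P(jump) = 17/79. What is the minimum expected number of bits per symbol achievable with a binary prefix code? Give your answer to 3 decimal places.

2.494 bits/symbol

Repeatedly combine the two least-probable nodes; the expected code length is the sum of the merged weights.
merge 2/79 + 10/79 → 12/79
merge 12/79 + 15/79 → 27/79
merge 16/79 + 17/79 → 33/79
merge 19/79 + 27/79 → 46/79
merge 33/79 + 46/79 → 1
L = 12/79 + 27/79 + 33/79 + 46/79 + 1 = 197/79 ≈ 2.494 bits/symbol.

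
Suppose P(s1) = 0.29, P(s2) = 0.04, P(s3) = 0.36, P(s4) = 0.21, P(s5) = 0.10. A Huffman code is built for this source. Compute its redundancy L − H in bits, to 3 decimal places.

0.091 bits

Entropy H = −Σ p log₂ p ≈ 2.0393 bits.
Huffman merges: 1/25+1/10→7/50; 7/50+21/100→7/20; 29/100+7/20→16/25; 9/25+16/25→1. L = 213/100 ≈ 2.1300.
L − H = 2.1300 − 2.0393 = 0.091 bits.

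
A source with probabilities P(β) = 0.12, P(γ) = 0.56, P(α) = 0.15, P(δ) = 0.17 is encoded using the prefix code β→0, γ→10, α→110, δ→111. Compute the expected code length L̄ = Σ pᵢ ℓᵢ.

2.2 bits/symbol

L̄ = Σ pᵢ·ℓᵢ = 0.12·1 + 0.56·2 + 0.15·3 + 0.17·3 = 2.2 bits/symbol.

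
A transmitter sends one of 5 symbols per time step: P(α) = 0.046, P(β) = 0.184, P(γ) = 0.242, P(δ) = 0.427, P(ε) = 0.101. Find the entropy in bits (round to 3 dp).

2.007 bits

H = −Σ pᵢ log₂ pᵢ.
−0.046·log₂(0.046) = 0.2043
−0.184·log₂(0.184) = 0.4494
−0.242·log₂(0.242) = 0.4954
−0.427·log₂(0.427) = 0.5242
−0.101·log₂(0.101) = 0.3341
Sum ≈ 2.0074 → 2.007 bits.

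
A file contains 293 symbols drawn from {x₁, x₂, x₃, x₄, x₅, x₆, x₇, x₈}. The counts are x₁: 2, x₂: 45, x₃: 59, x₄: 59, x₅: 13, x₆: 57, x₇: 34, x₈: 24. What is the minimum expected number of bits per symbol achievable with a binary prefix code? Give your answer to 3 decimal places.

2.782 bits/symbol

Probabilities are the counts divided by 293.
Repeatedly combine the two least-probable nodes; the expected code length is the sum of the merged weights.
merge 2/293 + 13/293 → 15/293
merge 15/293 + 24/293 → 39/293
merge 34/293 + 39/293 → 73/293
merge 45/293 + 57/293 → 102/293
merge 59/293 + 59/293 → 118/293
merge 73/293 + 102/293 → 175/293
merge 118/293 + 175/293 → 1
L = 15/293 + 39/293 + 73/293 + 102/293 + 118/293 + 175/293 + 1 = 815/293 ≈ 2.782 bits/symbol.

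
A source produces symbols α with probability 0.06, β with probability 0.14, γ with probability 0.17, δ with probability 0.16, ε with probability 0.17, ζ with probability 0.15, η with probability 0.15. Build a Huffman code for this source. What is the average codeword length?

2.83 bits/symbol

Repeatedly combine the two least-probable nodes; the expected code length is the sum of the merged weights.
merge 3/50 + 7/50 → 1/5
merge 3/20 + 3/20 → 3/10
merge 4/25 + 17/100 → 33/100
merge 17/100 + 1/5 → 37/100
merge 3/10 + 33/100 → 63/100
merge 37/100 + 63/100 → 1
L = 1/5 + 3/10 + 33/100 + 37/100 + 63/100 + 1 = 283/100 = 2.83 bits/symbol.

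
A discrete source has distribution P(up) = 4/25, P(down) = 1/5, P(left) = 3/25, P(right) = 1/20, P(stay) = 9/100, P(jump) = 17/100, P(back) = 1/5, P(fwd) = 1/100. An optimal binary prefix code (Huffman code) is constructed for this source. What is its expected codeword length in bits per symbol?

2.81 bits/symbol

Repeatedly combine the two least-probable nodes; the expected code length is the sum of the merged weights.
merge 1/100 + 1/20 → 3/50
merge 3/50 + 9/100 → 3/20
merge 3/25 + 3/20 → 27/100
merge 4/25 + 17/100 → 33/100
merge 1/5 + 1/5 → 2/5
merge 27/100 + 33/100 → 3/5
merge 2/5 + 3/5 → 1
L = 3/50 + 3/20 + 27/100 + 33/100 + 2/5 + 3/5 + 1 = 281/100 = 2.81 bits/symbol.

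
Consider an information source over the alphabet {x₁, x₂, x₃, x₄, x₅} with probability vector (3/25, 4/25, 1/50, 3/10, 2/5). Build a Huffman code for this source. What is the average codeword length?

2.04 bits/symbol

Repeatedly combine the two least-probable nodes; the expected code length is the sum of the merged weights.
merge 1/50 + 3/25 → 7/50
merge 7/50 + 4/25 → 3/10
merge 3/10 + 3/10 → 3/5
merge 2/5 + 3/5 → 1
L = 7/50 + 3/10 + 3/5 + 1 = 51/25 = 2.04 bits/symbol.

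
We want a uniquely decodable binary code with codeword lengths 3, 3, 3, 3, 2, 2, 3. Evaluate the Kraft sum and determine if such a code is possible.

With common denominator 2^3 = 8: Σ 2^(−ℓᵢ) = 1/8 + 1/8 + 1/8 + 1/8 + 2/8 + 2/8 + 1/8 = 9/8 = 1.125.
Kraft's inequality requires Σ ≤ 1; here Σ = 1.125 > 1, so no such prefix code exists.

1.125; no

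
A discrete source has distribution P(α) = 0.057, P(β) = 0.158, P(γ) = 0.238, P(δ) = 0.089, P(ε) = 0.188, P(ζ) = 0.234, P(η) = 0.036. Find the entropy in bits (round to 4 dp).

2.5760 bits

H = −Σ pᵢ log₂ pᵢ.
−0.057·log₂(0.057) = 0.2356
−0.158·log₂(0.158) = 0.4206
−0.238·log₂(0.238) = 0.4929
−0.089·log₂(0.089) = 0.3106
−0.188·log₂(0.188) = 0.4533
−0.234·log₂(0.234) = 0.4903
−0.036·log₂(0.036) = 0.1727
Sum ≈ 2.5760 → 2.5760 bits.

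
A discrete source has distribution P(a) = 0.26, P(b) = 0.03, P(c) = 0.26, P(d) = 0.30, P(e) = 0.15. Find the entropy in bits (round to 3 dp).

2.094 bits

H = −Σ pᵢ log₂ pᵢ.
−0.26·log₂(0.26) = 0.5053
−0.03·log₂(0.03) = 0.1518
−0.26·log₂(0.26) = 0.5053
−0.30·log₂(0.30) = 0.5211
−0.15·log₂(0.15) = 0.4105
Sum ≈ 2.0940 → 2.094 bits.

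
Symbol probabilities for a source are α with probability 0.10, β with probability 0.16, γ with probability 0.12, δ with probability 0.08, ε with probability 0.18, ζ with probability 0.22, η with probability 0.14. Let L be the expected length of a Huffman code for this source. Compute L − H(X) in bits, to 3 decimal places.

Entropy H = −Σ p log₂ p ≈ 2.7368 bits.
Huffman merges: 2/25+1/10→9/50; 3/25+7/50→13/50; 4/25+9/50→17/50; 9/50+11/50→2/5; 13/50+17/50→3/5; 2/5+3/5→1. L = 139/50 ≈ 2.7800.
L − H = 2.7800 − 2.7368 = 0.043 bits.

0.043 bits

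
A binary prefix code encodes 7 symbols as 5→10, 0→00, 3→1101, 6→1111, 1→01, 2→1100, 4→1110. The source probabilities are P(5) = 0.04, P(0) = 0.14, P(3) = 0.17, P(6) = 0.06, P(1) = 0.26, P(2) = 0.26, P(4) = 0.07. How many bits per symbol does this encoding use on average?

L̄ = Σ pᵢ·ℓᵢ = 0.04·2 + 0.14·2 + 0.17·4 + 0.06·4 + 0.26·2 + 0.26·4 + 0.07·4 = 3.12 bits/symbol.

3.12 bits/symbol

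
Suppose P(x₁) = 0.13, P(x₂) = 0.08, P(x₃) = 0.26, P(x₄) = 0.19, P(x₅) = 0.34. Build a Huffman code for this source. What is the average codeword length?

Repeatedly combine the two least-probable nodes; the expected code length is the sum of the merged weights.
merge 2/25 + 13/100 → 21/100
merge 19/100 + 21/100 → 2/5
merge 13/50 + 17/50 → 3/5
merge 2/5 + 3/5 → 1
L = 21/100 + 2/5 + 3/5 + 1 = 221/100 = 2.21 bits/symbol.

2.21 bits/symbol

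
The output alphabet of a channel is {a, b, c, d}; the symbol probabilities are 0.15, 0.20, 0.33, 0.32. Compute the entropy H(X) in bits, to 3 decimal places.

H = −Σ pᵢ log₂ pᵢ.
−0.15·log₂(0.15) = 0.4105
−0.20·log₂(0.20) = 0.4644
−0.33·log₂(0.33) = 0.5278
−0.32·log₂(0.32) = 0.5260
Sum ≈ 1.9288 → 1.929 bits.

1.929 bits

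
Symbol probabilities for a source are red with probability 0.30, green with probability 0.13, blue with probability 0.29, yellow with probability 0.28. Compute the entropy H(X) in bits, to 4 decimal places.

1.9359 bits

H = −Σ pᵢ log₂ pᵢ.
−0.30·log₂(0.30) = 0.5211
−0.13·log₂(0.13) = 0.3826
−0.29·log₂(0.29) = 0.5179
−0.28·log₂(0.28) = 0.5142
Sum ≈ 1.9359 → 1.9359 bits.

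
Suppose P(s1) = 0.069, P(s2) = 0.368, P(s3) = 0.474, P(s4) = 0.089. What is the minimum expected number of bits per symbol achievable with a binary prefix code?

1.684 bits/symbol

Repeatedly combine the two least-probable nodes; the expected code length is the sum of the merged weights.
merge 69/1000 + 89/1000 → 79/500
merge 79/500 + 46/125 → 263/500
merge 237/500 + 263/500 → 1
L = 79/500 + 263/500 + 1 = 421/250 = 1.684 bits/symbol.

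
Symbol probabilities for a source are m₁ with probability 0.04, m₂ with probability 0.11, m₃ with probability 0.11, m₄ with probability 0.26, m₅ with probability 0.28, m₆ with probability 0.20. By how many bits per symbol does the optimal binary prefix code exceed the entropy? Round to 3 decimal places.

Entropy H = −Σ p log₂ p ≈ 2.3702 bits.
Huffman merges: 1/25+11/100→3/20; 11/100+3/20→13/50; 1/5+13/50→23/50; 13/50+7/25→27/50; 23/50+27/50→1. L = 241/100 ≈ 2.4100.
L − H = 2.4100 − 2.3702 = 0.040 bits.

0.040 bits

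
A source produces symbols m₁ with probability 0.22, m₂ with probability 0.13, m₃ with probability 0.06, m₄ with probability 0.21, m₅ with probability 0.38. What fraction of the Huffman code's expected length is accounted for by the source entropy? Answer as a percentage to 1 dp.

Entropy H = −Σ p log₂ p ≈ 2.1100 bits.
Huffman merges: 3/50+13/100→19/100; 19/100+21/100→2/5; 11/50+19/50→3/5; 2/5+3/5→1. L = 219/100 ≈ 2.1900.
Efficiency = H/L = 2.1100/2.1900 = 96.3%.

96.3%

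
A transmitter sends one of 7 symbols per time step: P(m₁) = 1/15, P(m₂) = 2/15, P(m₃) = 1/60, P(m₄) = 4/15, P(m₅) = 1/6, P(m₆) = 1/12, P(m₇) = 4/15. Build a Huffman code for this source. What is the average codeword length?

2.55 bits/symbol

Repeatedly combine the two least-probable nodes; the expected code length is the sum of the merged weights.
merge 1/60 + 1/15 → 1/12
merge 1/12 + 1/12 → 1/6
merge 2/15 + 1/6 → 3/10
merge 1/6 + 4/15 → 13/30
merge 4/15 + 3/10 → 17/30
merge 13/30 + 17/30 → 1
L = 1/12 + 1/6 + 3/10 + 13/30 + 17/30 + 1 = 51/20 = 2.55 bits/symbol.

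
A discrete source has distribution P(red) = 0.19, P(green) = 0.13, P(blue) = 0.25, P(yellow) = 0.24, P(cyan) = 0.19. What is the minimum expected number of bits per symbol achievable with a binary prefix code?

2.32 bits/symbol

Repeatedly combine the two least-probable nodes; the expected code length is the sum of the merged weights.
merge 13/100 + 19/100 → 8/25
merge 19/100 + 6/25 → 43/100
merge 1/4 + 8/25 → 57/100
merge 43/100 + 57/100 → 1
L = 8/25 + 43/100 + 57/100 + 1 = 58/25 = 2.32 bits/symbol.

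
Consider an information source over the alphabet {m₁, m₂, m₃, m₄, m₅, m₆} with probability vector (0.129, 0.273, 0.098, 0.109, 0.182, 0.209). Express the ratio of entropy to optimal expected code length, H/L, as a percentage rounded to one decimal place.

98.8%

Entropy H = −Σ p log₂ p ≈ 2.4888 bits.
Huffman merges: 49/500+109/1000→207/1000; 129/1000+91/500→311/1000; 207/1000+209/1000→52/125; 273/1000+311/1000→73/125; 52/125+73/125→1. L = 1259/500 ≈ 2.5180.
Efficiency = H/L = 2.4888/2.5180 = 98.8%.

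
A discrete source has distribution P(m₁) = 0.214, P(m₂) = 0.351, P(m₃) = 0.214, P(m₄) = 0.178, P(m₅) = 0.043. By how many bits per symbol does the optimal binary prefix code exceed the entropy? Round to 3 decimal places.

Entropy H = −Σ p log₂ p ≈ 2.1206 bits.
Huffman merges: 43/1000+89/500→221/1000; 107/500+107/500→107/250; 221/1000+351/1000→143/250; 107/250+143/250→1. L = 2221/1000 ≈ 2.2210.
L − H = 2.2210 − 2.1206 = 0.100 bits.

0.100 bits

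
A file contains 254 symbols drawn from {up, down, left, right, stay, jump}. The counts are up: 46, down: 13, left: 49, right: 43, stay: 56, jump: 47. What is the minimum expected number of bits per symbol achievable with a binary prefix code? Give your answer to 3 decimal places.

2.587 bits/symbol

Probabilities are the counts divided by 254.
Repeatedly combine the two least-probable nodes; the expected code length is the sum of the merged weights.
merge 13/254 + 43/254 → 28/127
merge 23/127 + 47/254 → 93/254
merge 49/254 + 28/127 → 105/254
merge 28/127 + 93/254 → 149/254
merge 105/254 + 149/254 → 1
L = 28/127 + 93/254 + 105/254 + 149/254 + 1 = 657/254 ≈ 2.587 bits/symbol.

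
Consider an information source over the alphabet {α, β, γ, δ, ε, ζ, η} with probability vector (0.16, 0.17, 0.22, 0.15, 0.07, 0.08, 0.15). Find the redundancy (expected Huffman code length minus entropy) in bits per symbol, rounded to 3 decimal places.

Entropy H = −Σ p log₂ p ≈ 2.7193 bits.
Huffman merges: 7/100+2/25→3/20; 3/20+3/20→3/10; 3/20+4/25→31/100; 17/100+11/50→39/100; 3/10+31/100→61/100; 39/100+61/100→1. L = 69/25 ≈ 2.7600.
L − H = 2.7600 − 2.7193 = 0.041 bits.

0.041 bits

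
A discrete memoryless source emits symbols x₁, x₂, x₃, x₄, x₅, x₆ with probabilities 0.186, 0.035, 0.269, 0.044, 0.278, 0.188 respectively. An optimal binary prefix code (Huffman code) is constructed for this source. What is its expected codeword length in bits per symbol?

Repeatedly combine the two least-probable nodes; the expected code length is the sum of the merged weights.
merge 7/200 + 11/250 → 79/1000
merge 79/1000 + 93/500 → 53/200
merge 47/250 + 53/200 → 453/1000
merge 269/1000 + 139/500 → 547/1000
merge 453/1000 + 547/1000 → 1
L = 79/1000 + 53/200 + 453/1000 + 547/1000 + 1 = 293/125 = 2.344 bits/symbol.

2.344 bits/symbol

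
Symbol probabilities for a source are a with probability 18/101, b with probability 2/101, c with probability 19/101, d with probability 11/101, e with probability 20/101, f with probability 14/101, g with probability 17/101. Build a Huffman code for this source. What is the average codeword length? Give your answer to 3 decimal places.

Repeatedly combine the two least-probable nodes; the expected code length is the sum of the merged weights.
merge 2/101 + 11/101 → 13/101
merge 13/101 + 14/101 → 27/101
merge 17/101 + 18/101 → 35/101
merge 19/101 + 20/101 → 39/101
merge 27/101 + 35/101 → 62/101
merge 39/101 + 62/101 → 1
L = 13/101 + 27/101 + 35/101 + 39/101 + 62/101 + 1 = 277/101 ≈ 2.743 bits/symbol.

2.743 bits/symbol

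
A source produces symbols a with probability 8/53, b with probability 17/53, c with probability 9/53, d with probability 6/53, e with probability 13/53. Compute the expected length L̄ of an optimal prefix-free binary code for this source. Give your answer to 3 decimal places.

2.264 bits/symbol

Repeatedly combine the two least-probable nodes; the expected code length is the sum of the merged weights.
merge 6/53 + 8/53 → 14/53
merge 9/53 + 13/53 → 22/53
merge 14/53 + 17/53 → 31/53
merge 22/53 + 31/53 → 1
L = 14/53 + 22/53 + 31/53 + 1 = 120/53 ≈ 2.264 bits/symbol.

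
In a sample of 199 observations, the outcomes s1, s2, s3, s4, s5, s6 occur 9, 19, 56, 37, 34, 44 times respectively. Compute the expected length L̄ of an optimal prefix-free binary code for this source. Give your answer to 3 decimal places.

Probabilities are the counts divided by 199.
Repeatedly combine the two least-probable nodes; the expected code length is the sum of the merged weights.
merge 9/199 + 19/199 → 28/199
merge 28/199 + 34/199 → 62/199
merge 37/199 + 44/199 → 81/199
merge 56/199 + 62/199 → 118/199
merge 81/199 + 118/199 → 1
L = 28/199 + 62/199 + 81/199 + 118/199 + 1 = 488/199 ≈ 2.452 bits/symbol.

2.452 bits/symbol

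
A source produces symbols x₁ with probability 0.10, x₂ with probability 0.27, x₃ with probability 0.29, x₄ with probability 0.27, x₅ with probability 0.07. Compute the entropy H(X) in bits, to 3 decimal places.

2.139 bits

H = −Σ pᵢ log₂ pᵢ.
−0.10·log₂(0.10) = 0.3322
−0.27·log₂(0.27) = 0.5100
−0.29·log₂(0.29) = 0.5179
−0.27·log₂(0.27) = 0.5100
−0.07·log₂(0.07) = 0.2686
Sum ≈ 2.1387 → 2.139 bits.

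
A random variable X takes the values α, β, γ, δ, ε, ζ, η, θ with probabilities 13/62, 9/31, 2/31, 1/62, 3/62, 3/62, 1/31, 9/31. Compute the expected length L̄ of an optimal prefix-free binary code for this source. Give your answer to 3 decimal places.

Repeatedly combine the two least-probable nodes; the expected code length is the sum of the merged weights.
merge 1/62 + 1/31 → 3/62
merge 3/62 + 3/62 → 3/31
merge 3/62 + 2/31 → 7/62
merge 3/31 + 7/62 → 13/62
merge 13/62 + 13/62 → 13/31
merge 9/31 + 9/31 → 18/31
merge 13/31 + 18/31 → 1
L = 3/62 + 3/31 + 7/62 + 13/62 + 13/31 + 18/31 + 1 = 153/62 ≈ 2.468 bits/symbol.

2.468 bits/symbol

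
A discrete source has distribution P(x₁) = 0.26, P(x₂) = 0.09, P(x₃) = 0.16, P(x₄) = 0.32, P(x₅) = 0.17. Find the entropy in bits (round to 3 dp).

2.202 bits

H = −Σ pᵢ log₂ pᵢ.
−0.26·log₂(0.26) = 0.5053
−0.09·log₂(0.09) = 0.3127
−0.16·log₂(0.16) = 0.4230
−0.32·log₂(0.32) = 0.5260
−0.17·log₂(0.17) = 0.4346
Sum ≈ 2.2016 → 2.202 bits.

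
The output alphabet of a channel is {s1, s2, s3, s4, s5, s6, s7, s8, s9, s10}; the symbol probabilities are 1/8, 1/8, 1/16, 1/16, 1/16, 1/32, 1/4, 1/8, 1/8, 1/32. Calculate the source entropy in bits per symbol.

Each probability is a power of 1/2, so log₂(1/p) is an integer.
H = Σ p·log₂(1/p) = 1/8·3 + 1/8·3 + 1/16·4 + 1/16·4 + 1/16·4 + 1/32·5 + 1/4·2 + 1/8·3 + 1/8·3 + 1/32·5 = 3.0625 bits.

3.0625 bits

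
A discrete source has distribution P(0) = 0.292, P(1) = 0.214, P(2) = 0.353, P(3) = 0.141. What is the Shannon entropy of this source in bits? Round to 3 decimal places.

1.923 bits

H = −Σ pᵢ log₂ pᵢ.
−0.292·log₂(0.292) = 0.5186
−0.214·log₂(0.214) = 0.4760
−0.353·log₂(0.353) = 0.5303
−0.141·log₂(0.141) = 0.3985
Sum ≈ 1.9234 → 1.923 bits.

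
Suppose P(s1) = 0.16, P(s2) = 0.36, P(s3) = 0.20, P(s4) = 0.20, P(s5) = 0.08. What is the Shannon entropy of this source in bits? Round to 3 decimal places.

H = −Σ pᵢ log₂ pᵢ.
−0.16·log₂(0.16) = 0.4230
−0.36·log₂(0.36) = 0.5306
−0.20·log₂(0.20) = 0.4644
−0.20·log₂(0.20) = 0.4644
−0.08·log₂(0.08) = 0.2915
Sum ≈ 2.1739 → 2.174 bits.

2.174 bits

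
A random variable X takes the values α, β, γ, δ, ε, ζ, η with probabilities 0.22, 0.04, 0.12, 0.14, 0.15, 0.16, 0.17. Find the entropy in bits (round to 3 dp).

H = −Σ pᵢ log₂ pᵢ.
−0.22·log₂(0.22) = 0.4806
−0.04·log₂(0.04) = 0.1858
−0.12·log₂(0.12) = 0.3671
−0.14·log₂(0.14) = 0.3971
−0.15·log₂(0.15) = 0.4105
−0.16·log₂(0.16) = 0.4230
−0.17·log₂(0.17) = 0.4346
Sum ≈ 2.6987 → 2.699 bits.

2.699 bits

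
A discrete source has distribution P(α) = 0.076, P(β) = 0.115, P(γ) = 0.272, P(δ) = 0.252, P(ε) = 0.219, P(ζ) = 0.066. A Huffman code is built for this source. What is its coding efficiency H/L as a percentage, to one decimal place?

Entropy H = −Σ p log₂ p ≈ 2.3920 bits.
Huffman merges: 33/500+19/250→71/500; 23/200+71/500→257/1000; 219/1000+63/250→471/1000; 257/1000+34/125→529/1000; 471/1000+529/1000→1. L = 2399/1000 ≈ 2.3990.
Efficiency = H/L = 2.3920/2.3990 = 99.7%.

99.7%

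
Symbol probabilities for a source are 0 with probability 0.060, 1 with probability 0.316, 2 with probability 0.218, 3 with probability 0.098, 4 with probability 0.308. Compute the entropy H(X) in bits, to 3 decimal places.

2.100 bits

H = −Σ pᵢ log₂ pᵢ.
−0.060·log₂(0.060) = 0.2435
−0.316·log₂(0.316) = 0.5252
−0.218·log₂(0.218) = 0.4791
−0.098·log₂(0.098) = 0.3284
−0.308·log₂(0.308) = 0.5233
Sum ≈ 2.0995 → 2.100 bits.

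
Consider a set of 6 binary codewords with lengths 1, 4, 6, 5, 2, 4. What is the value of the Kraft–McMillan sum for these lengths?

0.921875

With common denominator 2^6 = 64: Σ 2^(−ℓᵢ) = 32/64 + 4/64 + 1/64 + 2/64 + 16/64 + 4/64 = 59/64 = 0.921875.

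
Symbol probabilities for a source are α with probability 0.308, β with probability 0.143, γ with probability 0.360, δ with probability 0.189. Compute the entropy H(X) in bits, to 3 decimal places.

1.909 bits

H = −Σ pᵢ log₂ pᵢ.
−0.308·log₂(0.308) = 0.5233
−0.143·log₂(0.143) = 0.4012
−0.360·log₂(0.360) = 0.5306
−0.189·log₂(0.189) = 0.4543
Sum ≈ 1.9094 → 1.909 bits.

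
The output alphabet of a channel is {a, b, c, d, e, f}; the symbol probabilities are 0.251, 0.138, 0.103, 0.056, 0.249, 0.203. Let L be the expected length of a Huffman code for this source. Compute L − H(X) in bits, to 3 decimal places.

Entropy H = −Σ p log₂ p ≈ 2.4319 bits.
Huffman merges: 7/125+103/1000→159/1000; 69/500+159/1000→297/1000; 203/1000+249/1000→113/250; 251/1000+297/1000→137/250; 113/250+137/250→1. L = 307/125 ≈ 2.4560.
L − H = 2.4560 − 2.4319 = 0.024 bits.

0.024 bits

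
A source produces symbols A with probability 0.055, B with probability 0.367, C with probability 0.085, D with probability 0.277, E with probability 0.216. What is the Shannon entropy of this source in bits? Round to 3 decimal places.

H = −Σ pᵢ log₂ pᵢ.
−0.055·log₂(0.055) = 0.2301
−0.367·log₂(0.367) = 0.5307
−0.085·log₂(0.085) = 0.3023
−0.277·log₂(0.277) = 0.5130
−0.216·log₂(0.216) = 0.4776
Sum ≈ 2.0537 → 2.054 bits.

2.054 bits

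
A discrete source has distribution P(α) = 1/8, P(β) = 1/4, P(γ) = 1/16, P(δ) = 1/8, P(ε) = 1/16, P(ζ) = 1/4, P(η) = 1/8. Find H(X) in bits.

Each probability is a power of 1/2, so log₂(1/p) is an integer.
H = Σ p·log₂(1/p) = 1/8·3 + 1/4·2 + 1/16·4 + 1/8·3 + 1/16·4 + 1/4·2 + 1/8·3 = 2.625 bits.

2.625 bits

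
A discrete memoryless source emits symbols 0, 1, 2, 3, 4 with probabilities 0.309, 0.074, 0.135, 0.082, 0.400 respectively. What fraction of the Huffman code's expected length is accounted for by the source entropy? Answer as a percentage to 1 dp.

98.5%

Entropy H = −Σ p log₂ p ≈ 2.0162 bits.
Huffman merges: 37/500+41/500→39/250; 27/200+39/250→291/1000; 291/1000+309/1000→3/5; 2/5+3/5→1. L = 2047/1000 ≈ 2.0470.
Efficiency = H/L = 2.0162/2.0470 = 98.5%.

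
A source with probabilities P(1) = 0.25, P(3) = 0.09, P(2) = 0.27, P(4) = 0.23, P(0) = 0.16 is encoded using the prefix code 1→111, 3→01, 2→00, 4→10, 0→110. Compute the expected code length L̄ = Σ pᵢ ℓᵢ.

L̄ = Σ pᵢ·ℓᵢ = 0.25·3 + 0.09·2 + 0.27·2 + 0.23·2 + 0.16·3 = 2.41 bits/symbol.

2.41 bits/symbol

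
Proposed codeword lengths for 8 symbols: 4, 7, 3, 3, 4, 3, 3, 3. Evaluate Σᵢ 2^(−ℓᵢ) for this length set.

0.7578125

With common denominator 2^7 = 128: Σ 2^(−ℓᵢ) = 8/128 + 1/128 + 16/128 + 16/128 + 8/128 + 16/128 + 16/128 + 16/128 = 97/128 = 0.7578125.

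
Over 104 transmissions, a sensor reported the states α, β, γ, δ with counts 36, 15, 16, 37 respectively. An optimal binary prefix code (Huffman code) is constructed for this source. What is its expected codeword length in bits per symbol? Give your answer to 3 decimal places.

1.942 bits/symbol

Probabilities are the counts divided by 104.
Repeatedly combine the two least-probable nodes; the expected code length is the sum of the merged weights.
merge 15/104 + 2/13 → 31/104
merge 31/104 + 9/26 → 67/104
merge 37/104 + 67/104 → 1
L = 31/104 + 67/104 + 1 = 101/52 ≈ 1.942 bits/symbol.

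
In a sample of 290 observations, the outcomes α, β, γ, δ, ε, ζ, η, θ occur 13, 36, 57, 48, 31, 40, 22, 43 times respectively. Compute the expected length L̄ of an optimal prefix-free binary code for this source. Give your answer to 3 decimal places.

Probabilities are the counts divided by 290.
Repeatedly combine the two least-probable nodes; the expected code length is the sum of the merged weights.
merge 13/290 + 11/145 → 7/58
merge 31/290 + 7/58 → 33/145
merge 18/145 + 4/29 → 38/145
merge 43/290 + 24/145 → 91/290
merge 57/290 + 33/145 → 123/290
merge 38/145 + 91/290 → 167/290
merge 123/290 + 167/290 → 1
L = 7/58 + 33/145 + 38/145 + 91/290 + 123/290 + 167/290 + 1 = 424/145 ≈ 2.924 bits/symbol.

2.924 bits/symbol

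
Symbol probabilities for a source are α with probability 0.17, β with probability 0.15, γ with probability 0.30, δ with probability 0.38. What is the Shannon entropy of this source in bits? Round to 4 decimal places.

1.8967 bits

H = −Σ pᵢ log₂ pᵢ.
−0.17·log₂(0.17) = 0.4346
−0.15·log₂(0.15) = 0.4105
−0.30·log₂(0.30) = 0.5211
−0.38·log₂(0.38) = 0.5305
Sum ≈ 1.8967 → 1.8967 bits.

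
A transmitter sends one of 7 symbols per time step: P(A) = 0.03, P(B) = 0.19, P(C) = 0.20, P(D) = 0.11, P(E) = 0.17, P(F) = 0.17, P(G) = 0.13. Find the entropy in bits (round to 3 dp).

2.673 bits

H = −Σ pᵢ log₂ pᵢ.
−0.03·log₂(0.03) = 0.1518
−0.19·log₂(0.19) = 0.4552
−0.20·log₂(0.20) = 0.4644
−0.11·log₂(0.11) = 0.3503
−0.17·log₂(0.17) = 0.4346
−0.17·log₂(0.17) = 0.4346
−0.13·log₂(0.13) = 0.3826
Sum ≈ 2.6735 → 2.673 bits.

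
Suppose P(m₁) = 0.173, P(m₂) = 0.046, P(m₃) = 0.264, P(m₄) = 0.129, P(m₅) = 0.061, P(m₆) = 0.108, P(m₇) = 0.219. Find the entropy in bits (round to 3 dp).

H = −Σ pᵢ log₂ pᵢ.
−0.173·log₂(0.173) = 0.4379
−0.046·log₂(0.046) = 0.2043
−0.264·log₂(0.264) = 0.5072
−0.129·log₂(0.129) = 0.3811
−0.061·log₂(0.061) = 0.2461
−0.108·log₂(0.108) = 0.3468
−0.219·log₂(0.219) = 0.4798
Sum ≈ 2.6034 → 2.603 bits.

2.603 bits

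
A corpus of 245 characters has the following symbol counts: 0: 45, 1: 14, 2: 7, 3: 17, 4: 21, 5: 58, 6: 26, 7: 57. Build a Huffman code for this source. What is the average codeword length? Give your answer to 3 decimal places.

2.771 bits/symbol

Probabilities are the counts divided by 245.
Repeatedly combine the two least-probable nodes; the expected code length is the sum of the merged weights.
merge 1/35 + 2/35 → 3/35
merge 17/245 + 3/35 → 38/245
merge 3/35 + 26/245 → 47/245
merge 38/245 + 9/49 → 83/245
merge 47/245 + 57/245 → 104/245
merge 58/245 + 83/245 → 141/245
merge 104/245 + 141/245 → 1
L = 3/35 + 38/245 + 47/245 + 83/245 + 104/245 + 141/245 + 1 = 97/35 ≈ 2.771 bits/symbol.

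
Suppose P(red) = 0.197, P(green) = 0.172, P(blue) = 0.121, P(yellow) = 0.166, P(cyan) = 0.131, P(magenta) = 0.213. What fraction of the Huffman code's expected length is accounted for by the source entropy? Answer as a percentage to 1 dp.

Entropy H = −Σ p log₂ p ≈ 2.5566 bits.
Huffman merges: 121/1000+131/1000→63/250; 83/500+43/250→169/500; 197/1000+213/1000→41/100; 63/250+169/500→59/100; 41/100+59/100→1. L = 259/100 ≈ 2.5900.
Efficiency = H/L = 2.5566/2.5900 = 98.7%.

98.7%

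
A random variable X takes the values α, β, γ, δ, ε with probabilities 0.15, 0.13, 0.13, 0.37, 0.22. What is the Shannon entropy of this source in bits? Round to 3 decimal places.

2.187 bits

H = −Σ pᵢ log₂ pᵢ.
−0.15·log₂(0.15) = 0.4105
−0.13·log₂(0.13) = 0.3826
−0.13·log₂(0.13) = 0.3826
−0.37·log₂(0.37) = 0.5307
−0.22·log₂(0.22) = 0.4806
Sum ≈ 2.1871 → 2.187 bits.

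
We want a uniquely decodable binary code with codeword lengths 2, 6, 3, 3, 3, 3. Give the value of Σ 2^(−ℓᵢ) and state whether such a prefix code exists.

0.765625; yes

With common denominator 2^6 = 64: Σ 2^(−ℓᵢ) = 16/64 + 1/64 + 8/64 + 8/64 + 8/64 + 8/64 = 49/64 = 0.765625.
Kraft's inequality requires Σ ≤ 1; here Σ = 0.765625 ≤ 1, so such a prefix code exists.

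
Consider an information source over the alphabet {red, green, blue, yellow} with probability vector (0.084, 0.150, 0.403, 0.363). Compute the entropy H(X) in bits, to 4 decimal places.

1.7698 bits

H = −Σ pᵢ log₂ pᵢ.
−0.084·log₂(0.084) = 0.3002
−0.150·log₂(0.150) = 0.4105
−0.403·log₂(0.403) = 0.5284
−0.363·log₂(0.363) = 0.5307
Sum ≈ 1.7698 → 1.7698 bits.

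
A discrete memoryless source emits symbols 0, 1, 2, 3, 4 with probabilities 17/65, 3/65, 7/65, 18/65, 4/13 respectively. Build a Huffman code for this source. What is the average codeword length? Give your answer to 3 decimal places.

Repeatedly combine the two least-probable nodes; the expected code length is the sum of the merged weights.
merge 3/65 + 7/65 → 2/13
merge 2/13 + 17/65 → 27/65
merge 18/65 + 4/13 → 38/65
merge 27/65 + 38/65 → 1
L = 2/13 + 27/65 + 38/65 + 1 = 28/13 ≈ 2.154 bits/symbol.

2.154 bits/symbol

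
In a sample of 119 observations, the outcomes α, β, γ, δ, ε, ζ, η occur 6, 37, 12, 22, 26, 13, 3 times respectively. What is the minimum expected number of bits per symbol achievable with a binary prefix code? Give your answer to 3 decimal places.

2.538 bits/symbol

Probabilities are the counts divided by 119.
Repeatedly combine the two least-probable nodes; the expected code length is the sum of the merged weights.
merge 3/119 + 6/119 → 9/119
merge 9/119 + 12/119 → 3/17
merge 13/119 + 3/17 → 2/7
merge 22/119 + 26/119 → 48/119
merge 2/7 + 37/119 → 71/119
merge 48/119 + 71/119 → 1
L = 9/119 + 3/17 + 2/7 + 48/119 + 71/119 + 1 = 302/119 ≈ 2.538 bits/symbol.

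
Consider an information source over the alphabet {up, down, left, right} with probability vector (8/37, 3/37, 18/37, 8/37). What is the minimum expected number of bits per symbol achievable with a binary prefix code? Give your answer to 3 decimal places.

Repeatedly combine the two least-probable nodes; the expected code length is the sum of the merged weights.
merge 3/37 + 8/37 → 11/37
merge 8/37 + 11/37 → 19/37
merge 18/37 + 19/37 → 1
L = 11/37 + 19/37 + 1 = 67/37 ≈ 1.811 bits/symbol.

1.811 bits/symbol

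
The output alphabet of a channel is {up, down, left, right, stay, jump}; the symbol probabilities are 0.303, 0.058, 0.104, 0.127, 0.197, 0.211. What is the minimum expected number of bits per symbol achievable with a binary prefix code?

Repeatedly combine the two least-probable nodes; the expected code length is the sum of the merged weights.
merge 29/500 + 13/125 → 81/500
merge 127/1000 + 81/500 → 289/1000
merge 197/1000 + 211/1000 → 51/125
merge 289/1000 + 303/1000 → 74/125
merge 51/125 + 74/125 → 1
L = 81/500 + 289/1000 + 51/125 + 74/125 + 1 = 2451/1000 = 2.451 bits/symbol.

2.451 bits/symbol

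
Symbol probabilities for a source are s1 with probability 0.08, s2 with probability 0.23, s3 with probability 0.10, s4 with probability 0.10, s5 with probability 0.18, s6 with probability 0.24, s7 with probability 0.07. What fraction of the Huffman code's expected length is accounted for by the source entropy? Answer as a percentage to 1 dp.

Entropy H = −Σ p log₂ p ≈ 2.6516 bits.
Huffman merges: 7/100+2/25→3/20; 1/10+1/10→1/5; 3/20+9/50→33/100; 1/5+23/100→43/100; 6/25+33/100→57/100; 43/100+57/100→1. L = 67/25 ≈ 2.6800.
Efficiency = H/L = 2.6516/2.6800 = 98.9%.

98.9%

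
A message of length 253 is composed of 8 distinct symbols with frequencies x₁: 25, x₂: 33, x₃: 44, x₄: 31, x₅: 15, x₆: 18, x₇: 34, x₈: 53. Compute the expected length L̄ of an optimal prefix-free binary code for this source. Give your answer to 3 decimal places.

Probabilities are the counts divided by 253.
Repeatedly combine the two least-probable nodes; the expected code length is the sum of the merged weights.
merge 15/253 + 18/253 → 3/23
merge 25/253 + 31/253 → 56/253
merge 3/23 + 3/23 → 6/23
merge 34/253 + 4/23 → 78/253
merge 53/253 + 56/253 → 109/253
merge 6/23 + 78/253 → 144/253
merge 109/253 + 144/253 → 1
L = 3/23 + 56/253 + 6/23 + 78/253 + 109/253 + 144/253 + 1 = 739/253 ≈ 2.921 bits/symbol.

2.921 bits/symbol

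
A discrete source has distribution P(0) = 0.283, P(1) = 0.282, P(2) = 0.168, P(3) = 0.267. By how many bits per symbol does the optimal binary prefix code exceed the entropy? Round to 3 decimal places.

0.029 bits

Entropy H = −Σ p log₂ p ≈ 1.9714 bits.
Huffman merges: 21/125+267/1000→87/200; 141/500+283/1000→113/200; 87/200+113/200→1. L = 2 ≈ 2.0000.
L − H = 2.0000 − 1.9714 = 0.029 bits.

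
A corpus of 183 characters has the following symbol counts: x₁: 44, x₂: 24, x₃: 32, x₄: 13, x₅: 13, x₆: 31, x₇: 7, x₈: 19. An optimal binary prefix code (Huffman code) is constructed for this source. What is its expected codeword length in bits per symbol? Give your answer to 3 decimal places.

2.869 bits/symbol

Probabilities are the counts divided by 183.
Repeatedly combine the two least-probable nodes; the expected code length is the sum of the merged weights.
merge 7/183 + 13/183 → 20/183
merge 13/183 + 19/183 → 32/183
merge 20/183 + 8/61 → 44/183
merge 31/183 + 32/183 → 21/61
merge 32/183 + 44/183 → 76/183
merge 44/183 + 21/61 → 107/183
merge 76/183 + 107/183 → 1
L = 20/183 + 32/183 + 44/183 + 21/61 + 76/183 + 107/183 + 1 = 175/61 ≈ 2.869 bits/symbol.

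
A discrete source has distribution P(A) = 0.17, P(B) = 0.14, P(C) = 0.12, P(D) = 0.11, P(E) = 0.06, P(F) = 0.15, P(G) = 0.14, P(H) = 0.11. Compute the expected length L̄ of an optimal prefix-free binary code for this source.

Repeatedly combine the two least-probable nodes; the expected code length is the sum of the merged weights.
merge 3/50 + 11/100 → 17/100
merge 11/100 + 3/25 → 23/100
merge 7/50 + 7/50 → 7/25
merge 3/20 + 17/100 → 8/25
merge 17/100 + 23/100 → 2/5
merge 7/25 + 8/25 → 3/5
merge 2/5 + 3/5 → 1
L = 17/100 + 23/100 + 7/25 + 8/25 + 2/5 + 3/5 + 1 = 3 bits/symbol.

3 bits/symbol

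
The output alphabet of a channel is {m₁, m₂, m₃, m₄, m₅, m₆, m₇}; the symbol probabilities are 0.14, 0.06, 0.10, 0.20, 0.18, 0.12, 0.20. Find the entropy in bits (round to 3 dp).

H = −Σ pᵢ log₂ pᵢ.
−0.14·log₂(0.14) = 0.3971
−0.06·log₂(0.06) = 0.2435
−0.10·log₂(0.10) = 0.3322
−0.20·log₂(0.20) = 0.4644
−0.18·log₂(0.18) = 0.4453
−0.12·log₂(0.12) = 0.3671
−0.20·log₂(0.20) = 0.4644
Sum ≈ 2.7140 → 2.714 bits.

2.714 bits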